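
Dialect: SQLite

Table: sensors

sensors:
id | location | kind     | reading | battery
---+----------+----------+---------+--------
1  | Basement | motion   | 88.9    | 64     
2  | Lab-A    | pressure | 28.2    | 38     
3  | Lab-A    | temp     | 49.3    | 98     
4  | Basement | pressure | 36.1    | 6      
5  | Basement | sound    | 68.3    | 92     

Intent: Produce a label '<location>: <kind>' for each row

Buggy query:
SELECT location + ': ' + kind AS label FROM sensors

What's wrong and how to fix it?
Bug: '+' is numeric addition; on text columns SQLite converts them to 0 instead of concatenating

Fix: Use the || operator for string concatenation

Corrected query:
SELECT location || ': ' || kind AS label FROM sensors

Result:
label             
------------------
Basement: motion  
Lab-A: pressure   
Lab-A: temp       
Basement: pressure
Basement: sound   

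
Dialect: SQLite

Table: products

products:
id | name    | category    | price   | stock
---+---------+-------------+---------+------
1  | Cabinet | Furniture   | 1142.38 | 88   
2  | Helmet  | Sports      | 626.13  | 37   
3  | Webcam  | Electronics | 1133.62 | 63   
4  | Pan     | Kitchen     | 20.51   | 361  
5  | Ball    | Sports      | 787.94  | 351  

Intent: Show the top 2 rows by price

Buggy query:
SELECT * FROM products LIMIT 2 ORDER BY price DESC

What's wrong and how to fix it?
Bug: LIMIT must come after ORDER BY

Fix: Sort with ORDER BY, then apply LIMIT

Corrected query:
SELECT * FROM products ORDER BY price DESC LIMIT 2

Result:
id | name    | category    | price   | stock
---+---------+-------------+---------+------
1  | Cabinet | Furniture   | 1142.38 | 88   
3  | Webcam  | Electronics | 1133.62 | 63   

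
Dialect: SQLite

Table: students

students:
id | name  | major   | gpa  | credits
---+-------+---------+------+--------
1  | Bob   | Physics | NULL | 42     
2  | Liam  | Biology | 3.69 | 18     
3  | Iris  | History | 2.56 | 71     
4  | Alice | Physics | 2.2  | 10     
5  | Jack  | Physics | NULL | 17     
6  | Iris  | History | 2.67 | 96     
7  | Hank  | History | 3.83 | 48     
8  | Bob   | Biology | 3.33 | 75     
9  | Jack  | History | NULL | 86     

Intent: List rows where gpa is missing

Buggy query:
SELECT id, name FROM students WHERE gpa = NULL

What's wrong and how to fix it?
Bug: '= NULL' is always unknown in SQL three-valued logic, so no rows match

Fix: Replace '= NULL' with 'IS NULL'

Corrected query:
SELECT id, name FROM students WHERE gpa IS NULL

Result:
id | name
---+-----
1  | Bob 
5  | Jack
9  | Jack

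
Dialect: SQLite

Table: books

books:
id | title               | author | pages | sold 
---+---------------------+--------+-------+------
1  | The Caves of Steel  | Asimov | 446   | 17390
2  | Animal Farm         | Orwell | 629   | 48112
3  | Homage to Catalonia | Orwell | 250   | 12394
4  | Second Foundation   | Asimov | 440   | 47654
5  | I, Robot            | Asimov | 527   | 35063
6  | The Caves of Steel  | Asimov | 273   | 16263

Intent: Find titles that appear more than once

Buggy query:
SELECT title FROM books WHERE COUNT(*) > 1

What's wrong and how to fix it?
Bug: WHERE can't reference COUNT(*); aggregates are computed after WHERE

Fix: GROUP BY title, then filter groups with HAVING COUNT(*) > 1

Corrected query:
SELECT title FROM books GROUP BY title HAVING COUNT(*) > 1

Result:
title             
------------------
The Caves of Steel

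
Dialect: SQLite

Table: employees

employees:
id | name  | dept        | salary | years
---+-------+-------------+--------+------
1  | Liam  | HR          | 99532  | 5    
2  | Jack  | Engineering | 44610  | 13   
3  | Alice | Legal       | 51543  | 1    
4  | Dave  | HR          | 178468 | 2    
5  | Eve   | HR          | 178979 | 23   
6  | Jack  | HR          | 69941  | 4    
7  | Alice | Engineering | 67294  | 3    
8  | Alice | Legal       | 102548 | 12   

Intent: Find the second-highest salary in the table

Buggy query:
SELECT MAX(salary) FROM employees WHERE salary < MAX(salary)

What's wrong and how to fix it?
Bug: The inner MAX is an aggregate inside WHERE, which is not allowed

Fix: Put the inner MAX in a scalar subquery

Corrected query:
SELECT MAX(salary) FROM employees WHERE salary < (SELECT MAX(salary) FROM employees)

Result:
MAX(salary)
-----------
178468     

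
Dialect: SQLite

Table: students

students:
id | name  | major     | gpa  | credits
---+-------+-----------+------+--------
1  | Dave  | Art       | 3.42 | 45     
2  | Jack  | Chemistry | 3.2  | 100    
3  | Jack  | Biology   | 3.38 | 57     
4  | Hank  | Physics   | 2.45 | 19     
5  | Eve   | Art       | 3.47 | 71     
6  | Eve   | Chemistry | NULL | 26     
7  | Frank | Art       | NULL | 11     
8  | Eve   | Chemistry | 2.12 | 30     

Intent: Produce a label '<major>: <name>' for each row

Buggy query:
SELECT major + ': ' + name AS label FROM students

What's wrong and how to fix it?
Bug: '+' is numeric addition; on text columns SQLite converts them to 0 instead of concatenating

Fix: Use the || operator for string concatenation

Corrected query:
SELECT major || ': ' || name AS label FROM students

Result:
label          
---------------
Art: Dave      
Chemistry: Jack
Biology: Jack  
Physics: Hank  
Art: Eve       
Chemistry: Eve 
Art: Frank     
Chemistry: Eve 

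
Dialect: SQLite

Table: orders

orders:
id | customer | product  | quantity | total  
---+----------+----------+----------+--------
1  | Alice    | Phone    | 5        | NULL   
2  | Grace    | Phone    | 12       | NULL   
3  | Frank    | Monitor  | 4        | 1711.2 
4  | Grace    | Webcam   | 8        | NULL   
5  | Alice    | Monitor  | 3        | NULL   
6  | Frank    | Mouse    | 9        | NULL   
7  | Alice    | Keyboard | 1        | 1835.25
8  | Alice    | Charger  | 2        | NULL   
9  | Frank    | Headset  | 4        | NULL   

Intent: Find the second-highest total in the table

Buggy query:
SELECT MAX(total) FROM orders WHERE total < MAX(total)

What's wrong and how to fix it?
Bug: MAX(total) on the right of the comparison is an aggregate-in-WHERE error

Fix: Compute the overall MAX in a subquery, then take MAX of rows below it

Corrected query:
SELECT MAX(total) FROM orders WHERE total < (SELECT MAX(total) FROM orders)

Result:
MAX(total)
----------
1711.2    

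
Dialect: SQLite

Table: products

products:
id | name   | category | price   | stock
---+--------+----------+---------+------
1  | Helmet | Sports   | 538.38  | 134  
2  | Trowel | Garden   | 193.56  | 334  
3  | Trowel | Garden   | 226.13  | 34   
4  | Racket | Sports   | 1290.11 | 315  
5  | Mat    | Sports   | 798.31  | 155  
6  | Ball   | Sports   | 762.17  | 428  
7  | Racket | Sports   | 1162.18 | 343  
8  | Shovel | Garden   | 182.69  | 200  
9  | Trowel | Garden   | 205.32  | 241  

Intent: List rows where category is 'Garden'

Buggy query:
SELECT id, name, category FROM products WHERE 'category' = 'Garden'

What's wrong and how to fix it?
Bug: 'category' in single quotes is a string literal, not the column; the comparison is literal-vs-literal and never true

Fix: Reference the column as category without single quotes

Corrected query:
SELECT id, name, category FROM products WHERE category = 'Garden'

Result:
id | name   | category
---+--------+---------
2  | Trowel | Garden  
3  | Trowel | Garden  
8  | Shovel | Garden  
9  | Trowel | Garden  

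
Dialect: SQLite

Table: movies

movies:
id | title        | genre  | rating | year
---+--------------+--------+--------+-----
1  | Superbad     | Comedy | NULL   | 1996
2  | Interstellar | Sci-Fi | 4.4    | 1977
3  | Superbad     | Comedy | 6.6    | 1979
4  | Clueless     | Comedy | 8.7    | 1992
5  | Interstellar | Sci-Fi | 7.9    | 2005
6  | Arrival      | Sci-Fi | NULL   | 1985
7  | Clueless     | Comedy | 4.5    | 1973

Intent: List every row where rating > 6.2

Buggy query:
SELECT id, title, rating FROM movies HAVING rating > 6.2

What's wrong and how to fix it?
Bug: This is a non-aggregate query (no GROUP BY, no aggregates), so in SQLite the HAVING clause is invalid here; a row-level condition belongs in WHERE

Fix: Use WHERE for row-level filtering

Corrected query:
SELECT id, title, rating FROM movies WHERE rating > 6.2

Result:
id | title        | rating
---+--------------+-------
3  | Superbad     | 6.6   
4  | Clueless     | 8.7   
5  | Interstellar | 7.9   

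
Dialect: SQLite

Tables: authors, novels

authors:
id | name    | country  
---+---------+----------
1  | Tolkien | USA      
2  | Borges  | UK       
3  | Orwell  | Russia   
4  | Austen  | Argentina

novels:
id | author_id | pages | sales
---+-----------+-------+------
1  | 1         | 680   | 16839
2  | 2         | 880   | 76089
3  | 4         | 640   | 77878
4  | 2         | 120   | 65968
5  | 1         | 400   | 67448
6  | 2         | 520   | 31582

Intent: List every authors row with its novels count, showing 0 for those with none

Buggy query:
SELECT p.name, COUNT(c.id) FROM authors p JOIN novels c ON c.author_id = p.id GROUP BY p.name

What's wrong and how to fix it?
Bug: INNER JOIN drops authors rows that have no matching novels rows

Fix: Switch to LEFT JOIN to retain unmatched parent rows

Corrected query:
SELECT p.name, COUNT(c.id) FROM authors p LEFT JOIN novels c ON c.author_id = p.id GROUP BY p.name

Result:
name    | COUNT(c.id)
--------+------------
Austen  | 1          
Borges  | 3          
Orwell  | 0          
Tolkien | 2          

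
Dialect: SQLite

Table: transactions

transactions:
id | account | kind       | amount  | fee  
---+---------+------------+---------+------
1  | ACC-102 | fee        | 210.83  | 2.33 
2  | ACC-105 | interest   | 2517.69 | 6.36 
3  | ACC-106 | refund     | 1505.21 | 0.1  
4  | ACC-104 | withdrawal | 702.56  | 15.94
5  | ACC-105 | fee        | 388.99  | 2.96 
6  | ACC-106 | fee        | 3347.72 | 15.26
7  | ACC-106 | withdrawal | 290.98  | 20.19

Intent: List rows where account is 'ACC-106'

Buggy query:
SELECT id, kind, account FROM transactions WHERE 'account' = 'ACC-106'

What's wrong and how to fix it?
Bug: 'account' in single quotes is a string literal, not the column; the comparison is literal-vs-literal and never true

Fix: Reference the column as account without single quotes

Corrected query:
SELECT id, kind, account FROM transactions WHERE account = 'ACC-106'

Result:
id | kind       | account
---+------------+--------
3  | refund     | ACC-106
6  | fee        | ACC-106
7  | withdrawal | ACC-106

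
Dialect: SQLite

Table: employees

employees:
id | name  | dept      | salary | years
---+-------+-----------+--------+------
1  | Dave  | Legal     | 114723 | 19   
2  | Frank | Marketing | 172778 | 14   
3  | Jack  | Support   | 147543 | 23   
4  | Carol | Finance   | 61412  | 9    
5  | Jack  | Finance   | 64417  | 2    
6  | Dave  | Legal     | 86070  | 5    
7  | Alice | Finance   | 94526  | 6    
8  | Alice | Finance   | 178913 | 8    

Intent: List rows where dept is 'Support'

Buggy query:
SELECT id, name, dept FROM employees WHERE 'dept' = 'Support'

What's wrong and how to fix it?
Bug: 'dept' in single quotes is a string literal, not the column; the comparison is literal-vs-literal and never true

Fix: Remove the quotes around the column name (or use double quotes for an identifier)

Corrected query:
SELECT id, name, dept FROM employees WHERE dept = 'Support'

Result:
id | name | dept   
---+------+--------
3  | Jack | Support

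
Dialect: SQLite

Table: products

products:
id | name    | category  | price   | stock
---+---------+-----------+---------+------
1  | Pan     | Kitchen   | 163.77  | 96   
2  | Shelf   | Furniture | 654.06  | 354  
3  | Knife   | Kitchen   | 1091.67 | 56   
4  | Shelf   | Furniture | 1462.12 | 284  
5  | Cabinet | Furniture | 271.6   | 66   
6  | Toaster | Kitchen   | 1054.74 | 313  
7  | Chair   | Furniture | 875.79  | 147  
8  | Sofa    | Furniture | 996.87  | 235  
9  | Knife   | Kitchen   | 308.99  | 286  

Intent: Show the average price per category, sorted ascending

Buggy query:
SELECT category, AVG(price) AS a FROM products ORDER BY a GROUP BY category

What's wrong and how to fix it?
Bug: ORDER BY appears before GROUP BY; SQL clause order requires GROUP BY first

Fix: Move ORDER BY to the end, after GROUP BY

Corrected query:
SELECT category, AVG(price) AS a FROM products GROUP BY category ORDER BY a

Result:
category  | a       
----------+---------
Kitchen   | 654.7925
Furniture | 852.088 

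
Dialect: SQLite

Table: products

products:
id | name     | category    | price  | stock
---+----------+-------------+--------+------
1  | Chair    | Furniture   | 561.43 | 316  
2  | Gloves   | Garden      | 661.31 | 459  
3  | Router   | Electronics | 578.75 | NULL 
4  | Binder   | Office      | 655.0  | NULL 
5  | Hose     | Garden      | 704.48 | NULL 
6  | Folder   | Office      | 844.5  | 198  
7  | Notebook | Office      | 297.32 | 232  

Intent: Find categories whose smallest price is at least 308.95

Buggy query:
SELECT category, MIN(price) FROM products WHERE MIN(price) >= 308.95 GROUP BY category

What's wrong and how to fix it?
Bug: MIN() in WHERE is a misuse of aggregate

Fix: Replace WHERE with HAVING after the GROUP BY

Corrected query:
SELECT category, MIN(price) FROM products GROUP BY category HAVING MIN(price) >= 308.95

Result:
category    | MIN(price)
------------+-----------
Electronics | 578.75    
Furniture   | 561.43    
Garden      | 661.31    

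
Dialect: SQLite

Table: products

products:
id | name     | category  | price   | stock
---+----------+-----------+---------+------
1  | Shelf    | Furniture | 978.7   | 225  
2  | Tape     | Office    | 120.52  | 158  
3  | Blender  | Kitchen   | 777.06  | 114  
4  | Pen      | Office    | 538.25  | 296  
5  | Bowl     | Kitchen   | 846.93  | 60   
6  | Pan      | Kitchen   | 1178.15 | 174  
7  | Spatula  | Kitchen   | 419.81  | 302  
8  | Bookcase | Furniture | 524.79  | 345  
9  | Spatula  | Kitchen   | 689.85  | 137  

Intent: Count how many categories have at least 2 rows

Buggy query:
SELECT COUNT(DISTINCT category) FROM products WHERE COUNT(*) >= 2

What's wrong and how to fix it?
Bug: COUNT(*) cannot appear in WHERE; the per-group count doesn't exist yet

Fix: Group first with HAVING COUNT(*) >= 2, then COUNT the resulting groups

Corrected query:
SELECT COUNT(*) FROM (SELECT category FROM products GROUP BY category HAVING COUNT(*) >= 2)

Result:
COUNT(*)
--------
3       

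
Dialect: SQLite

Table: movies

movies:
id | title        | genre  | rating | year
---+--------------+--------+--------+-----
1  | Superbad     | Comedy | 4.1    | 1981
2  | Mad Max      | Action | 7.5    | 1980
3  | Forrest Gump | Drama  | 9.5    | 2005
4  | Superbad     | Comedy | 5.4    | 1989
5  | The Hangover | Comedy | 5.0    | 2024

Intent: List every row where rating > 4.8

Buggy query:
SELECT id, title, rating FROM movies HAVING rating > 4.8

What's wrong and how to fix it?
Bug: HAVING filters the output of aggregation, but this query has no GROUP BY and no aggregate functions, so SQLite rejects it (HAVING clause on a non-aggregate query); the condition here is per row

Fix: Replace HAVING with WHERE since the condition applies to individual rows

Corrected query:
SELECT id, title, rating FROM movies WHERE rating > 4.8

Result:
id | title        | rating
---+--------------+-------
2  | Mad Max      | 7.5   
3  | Forrest Gump | 9.5   
4  | Superbad     | 5.4   
5  | The Hangover | 5     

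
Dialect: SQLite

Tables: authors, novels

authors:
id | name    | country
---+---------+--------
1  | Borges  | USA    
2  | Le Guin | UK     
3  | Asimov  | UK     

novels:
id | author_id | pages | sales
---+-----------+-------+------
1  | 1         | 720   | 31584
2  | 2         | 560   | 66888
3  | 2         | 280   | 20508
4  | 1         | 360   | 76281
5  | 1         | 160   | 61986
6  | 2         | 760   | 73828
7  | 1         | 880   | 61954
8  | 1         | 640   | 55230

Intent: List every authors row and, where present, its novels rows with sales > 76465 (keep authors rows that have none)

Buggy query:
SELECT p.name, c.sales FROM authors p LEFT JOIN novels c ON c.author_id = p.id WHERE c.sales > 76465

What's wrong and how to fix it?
Bug: A WHERE condition on the right-hand table after LEFT JOIN drops unmatched parents

Fix: Put 'c.sales > 76465' in the JOIN's ON clause instead of WHERE

Corrected query:
SELECT p.name, c.sales FROM authors p LEFT JOIN novels c ON c.author_id = p.id AND c.sales > 76465

Result:
name    | sales
--------+------
Borges  | NULL 
Le Guin | NULL 
Asimov  | NULL 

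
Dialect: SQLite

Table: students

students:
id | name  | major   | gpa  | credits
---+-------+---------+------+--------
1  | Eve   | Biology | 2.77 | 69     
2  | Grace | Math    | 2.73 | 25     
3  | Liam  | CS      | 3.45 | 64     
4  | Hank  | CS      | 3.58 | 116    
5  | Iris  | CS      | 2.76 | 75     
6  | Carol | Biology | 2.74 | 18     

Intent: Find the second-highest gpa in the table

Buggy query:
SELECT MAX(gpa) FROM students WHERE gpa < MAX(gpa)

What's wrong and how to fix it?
Bug: The inner MAX is an aggregate inside WHERE, which is not allowed

Fix: Compute the overall MAX in a subquery, then take MAX of rows below it

Corrected query:
SELECT MAX(gpa) FROM students WHERE gpa < (SELECT MAX(gpa) FROM students)

Result:
MAX(gpa)
--------
3.45    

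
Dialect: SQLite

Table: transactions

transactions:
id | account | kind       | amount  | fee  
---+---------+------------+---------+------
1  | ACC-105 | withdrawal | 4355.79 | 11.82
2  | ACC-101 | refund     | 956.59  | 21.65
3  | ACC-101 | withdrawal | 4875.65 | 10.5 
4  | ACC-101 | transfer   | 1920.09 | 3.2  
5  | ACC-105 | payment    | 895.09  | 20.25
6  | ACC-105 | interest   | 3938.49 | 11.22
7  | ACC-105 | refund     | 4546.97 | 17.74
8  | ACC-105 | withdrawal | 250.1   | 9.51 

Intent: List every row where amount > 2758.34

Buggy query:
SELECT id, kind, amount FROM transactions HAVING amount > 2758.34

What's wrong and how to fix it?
Bug: HAVING filters the output of aggregation, but this query has no GROUP BY and no aggregate functions, so SQLite rejects it (HAVING clause on a non-aggregate query); the condition here is per row

Fix: Replace HAVING with WHERE since the condition applies to individual rows

Corrected query:
SELECT id, kind, amount FROM transactions WHERE amount > 2758.34

Result:
id | kind       | amount 
---+------------+--------
1  | withdrawal | 4355.79
3  | withdrawal | 4875.65
6  | interest   | 3938.49
7  | refund     | 4546.97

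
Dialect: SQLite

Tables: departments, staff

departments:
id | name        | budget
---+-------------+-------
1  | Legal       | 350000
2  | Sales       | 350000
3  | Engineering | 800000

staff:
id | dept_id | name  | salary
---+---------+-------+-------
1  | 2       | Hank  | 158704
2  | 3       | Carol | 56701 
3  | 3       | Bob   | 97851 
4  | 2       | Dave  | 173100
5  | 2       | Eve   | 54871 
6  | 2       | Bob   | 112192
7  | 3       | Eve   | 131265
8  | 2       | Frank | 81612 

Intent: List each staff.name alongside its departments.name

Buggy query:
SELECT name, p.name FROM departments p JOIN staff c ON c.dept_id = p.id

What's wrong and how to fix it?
Bug: 'name' exists in both joined tables, so the database can't tell which one is meant

Fix: Qualify the column with its table alias (c.name)

Corrected query:
SELECT c.name, p.name FROM departments p JOIN staff c ON c.dept_id = p.id

Result:
name  | name       
------+------------
Hank  | Sales      
Carol | Engineering
Bob   | Engineering
Dave  | Sales      
Eve   | Sales      
Bob   | Sales      
Eve   | Engineering
Frank | Sales      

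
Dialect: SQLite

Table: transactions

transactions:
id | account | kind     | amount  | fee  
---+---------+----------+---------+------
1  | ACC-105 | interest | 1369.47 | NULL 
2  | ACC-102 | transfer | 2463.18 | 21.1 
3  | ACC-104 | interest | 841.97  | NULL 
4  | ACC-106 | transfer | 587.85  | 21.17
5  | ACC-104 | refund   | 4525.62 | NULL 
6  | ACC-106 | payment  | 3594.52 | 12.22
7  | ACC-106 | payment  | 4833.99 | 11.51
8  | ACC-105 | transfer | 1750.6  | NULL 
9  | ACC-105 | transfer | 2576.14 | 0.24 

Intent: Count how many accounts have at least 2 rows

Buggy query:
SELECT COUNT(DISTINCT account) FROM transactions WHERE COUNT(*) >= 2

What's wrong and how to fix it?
Bug: WHERE filters individual rows, not groups, so a group-level COUNT is invalid there

Fix: Use a subquery that GROUPs and filters with HAVING, then count its rows

Corrected query:
SELECT COUNT(*) FROM (SELECT account FROM transactions GROUP BY account HAVING COUNT(*) >= 2)

Result:
COUNT(*)
--------
3       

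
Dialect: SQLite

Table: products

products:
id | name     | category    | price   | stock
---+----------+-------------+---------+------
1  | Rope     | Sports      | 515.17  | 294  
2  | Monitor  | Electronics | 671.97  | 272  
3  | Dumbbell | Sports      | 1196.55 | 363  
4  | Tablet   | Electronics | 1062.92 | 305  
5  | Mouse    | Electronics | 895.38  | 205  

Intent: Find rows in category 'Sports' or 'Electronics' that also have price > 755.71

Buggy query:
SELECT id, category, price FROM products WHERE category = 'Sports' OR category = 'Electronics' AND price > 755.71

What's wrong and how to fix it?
Bug: AND binds tighter than OR, so this parses as category = 'Sports' OR (category = 'Electronics' AND price > 755.71)

Fix: Group the OR with parentheses (or use IN), then AND the threshold

Corrected query:
SELECT id, category, price FROM products WHERE (category = 'Sports' OR category = 'Electronics') AND price > 755.71

Result:
id | category    | price  
---+-------------+--------
3  | Sports      | 1196.55
4  | Electronics | 1062.92
5  | Electronics | 895.38 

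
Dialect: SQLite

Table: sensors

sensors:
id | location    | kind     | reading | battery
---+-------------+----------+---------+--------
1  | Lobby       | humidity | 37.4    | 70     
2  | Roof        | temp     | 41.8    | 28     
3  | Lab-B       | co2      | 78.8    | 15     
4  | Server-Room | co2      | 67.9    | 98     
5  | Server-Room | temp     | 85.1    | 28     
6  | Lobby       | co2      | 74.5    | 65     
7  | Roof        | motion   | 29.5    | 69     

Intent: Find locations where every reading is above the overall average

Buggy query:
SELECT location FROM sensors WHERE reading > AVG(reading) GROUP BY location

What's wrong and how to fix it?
Bug: WHERE evaluates per row before aggregation, so AVG() is unavailable

Fix: Use a subquery for AVG and a HAVING MIN(...) filter so the condition holds for every row in the group

Corrected query:
SELECT location FROM sensors GROUP BY location HAVING MIN(reading) > (SELECT AVG(reading) FROM sensors)

Result:
location   
-----------
Lab-B      
Server-Room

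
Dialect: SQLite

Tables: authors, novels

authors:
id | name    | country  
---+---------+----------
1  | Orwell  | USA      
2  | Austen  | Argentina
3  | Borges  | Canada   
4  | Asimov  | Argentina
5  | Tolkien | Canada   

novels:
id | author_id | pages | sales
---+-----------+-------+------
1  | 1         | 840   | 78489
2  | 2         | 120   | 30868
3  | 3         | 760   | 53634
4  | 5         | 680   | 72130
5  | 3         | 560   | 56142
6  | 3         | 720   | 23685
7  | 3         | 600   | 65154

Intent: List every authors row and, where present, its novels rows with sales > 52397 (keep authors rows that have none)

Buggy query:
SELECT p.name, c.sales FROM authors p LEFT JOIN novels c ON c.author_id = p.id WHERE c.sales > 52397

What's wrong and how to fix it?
Bug: Filtering c.sales in WHERE discards the NULL rows produced by LEFT JOIN, turning it into an inner join

Fix: Move the right-table condition into the ON clause so unmatched parents are kept

Corrected query:
SELECT p.name, c.sales FROM authors p LEFT JOIN novels c ON c.author_id = p.id AND c.sales > 52397

Result:
name    | sales
--------+------
Orwell  | 78489
Austen  | NULL 
Borges  | 53634
Borges  | 56142
Borges  | 65154
Asimov  | NULL 
Tolkien | 72130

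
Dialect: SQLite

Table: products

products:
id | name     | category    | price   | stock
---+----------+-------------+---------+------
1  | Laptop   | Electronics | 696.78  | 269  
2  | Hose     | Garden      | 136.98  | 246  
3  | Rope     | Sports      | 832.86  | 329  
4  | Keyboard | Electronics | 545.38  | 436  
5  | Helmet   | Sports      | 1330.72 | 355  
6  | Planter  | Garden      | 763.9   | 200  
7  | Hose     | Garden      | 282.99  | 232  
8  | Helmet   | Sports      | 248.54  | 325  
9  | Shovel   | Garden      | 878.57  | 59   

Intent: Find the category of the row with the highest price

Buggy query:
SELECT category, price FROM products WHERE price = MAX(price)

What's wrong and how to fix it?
Bug: WHERE is evaluated per row; an aggregate over the whole table isn't defined there

Fix: Use a subquery: WHERE price = (SELECT MAX(price) FROM products)

Corrected query:
SELECT category, price FROM products WHERE price = (SELECT MAX(price) FROM products)

Result:
category | price  
---------+--------
Sports   | 1330.72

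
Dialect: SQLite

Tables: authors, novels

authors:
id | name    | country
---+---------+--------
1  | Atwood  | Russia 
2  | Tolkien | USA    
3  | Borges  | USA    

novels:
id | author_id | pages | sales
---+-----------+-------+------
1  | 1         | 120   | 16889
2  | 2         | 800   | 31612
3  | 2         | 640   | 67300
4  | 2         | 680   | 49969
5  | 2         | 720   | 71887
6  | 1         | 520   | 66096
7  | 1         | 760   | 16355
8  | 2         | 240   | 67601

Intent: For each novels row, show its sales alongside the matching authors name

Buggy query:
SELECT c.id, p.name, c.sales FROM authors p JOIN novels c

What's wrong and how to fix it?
Bug: JOIN with no ON clause produces a cartesian product; every novels row pairs with every authors row

Fix: Specify the join condition linking the foreign key to the parent id

Corrected query:
SELECT c.id, p.name, c.sales FROM authors p JOIN novels c ON c.author_id = p.id

Result:
id | name    | sales
---+---------+------
1  | Atwood  | 16889
2  | Tolkien | 31612
3  | Tolkien | 67300
4  | Tolkien | 49969
5  | Tolkien | 71887
6  | Atwood  | 66096
7  | Atwood  | 16355
8  | Tolkien | 67601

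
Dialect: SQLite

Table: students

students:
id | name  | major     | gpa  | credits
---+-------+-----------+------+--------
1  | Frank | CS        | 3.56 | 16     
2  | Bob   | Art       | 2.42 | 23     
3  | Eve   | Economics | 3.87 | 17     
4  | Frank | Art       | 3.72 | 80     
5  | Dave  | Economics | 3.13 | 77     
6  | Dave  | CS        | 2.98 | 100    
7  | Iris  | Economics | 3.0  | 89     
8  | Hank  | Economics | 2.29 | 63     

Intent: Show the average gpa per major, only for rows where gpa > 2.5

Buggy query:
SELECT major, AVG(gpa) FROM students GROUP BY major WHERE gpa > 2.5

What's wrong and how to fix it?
Bug: WHERE cannot follow GROUP BY

Fix: Move the WHERE clause before GROUP BY

Corrected query:
SELECT major, AVG(gpa) FROM students WHERE gpa > 2.5 GROUP BY major

Result:
major     | AVG(gpa)
----------+---------
Art       | 3.72    
CS        | 3.27    
Economics | 3.333333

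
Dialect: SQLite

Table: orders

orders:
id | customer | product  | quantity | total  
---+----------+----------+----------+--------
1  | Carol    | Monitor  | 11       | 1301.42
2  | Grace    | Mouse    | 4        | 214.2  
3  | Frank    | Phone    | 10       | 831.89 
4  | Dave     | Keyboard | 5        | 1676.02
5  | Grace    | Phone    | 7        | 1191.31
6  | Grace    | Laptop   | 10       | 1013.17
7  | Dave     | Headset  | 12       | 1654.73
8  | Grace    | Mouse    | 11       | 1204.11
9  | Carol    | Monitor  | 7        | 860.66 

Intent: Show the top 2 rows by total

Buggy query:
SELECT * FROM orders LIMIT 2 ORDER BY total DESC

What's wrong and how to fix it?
Bug: LIMIT must come after ORDER BY

Fix: Swap the clauses: ORDER BY first, then LIMIT

Corrected query:
SELECT * FROM orders ORDER BY total DESC LIMIT 2

Result:
id | customer | product  | quantity | total  
---+----------+----------+----------+--------
4  | Dave     | Keyboard | 5        | 1676.02
7  | Dave     | Headset  | 12       | 1654.73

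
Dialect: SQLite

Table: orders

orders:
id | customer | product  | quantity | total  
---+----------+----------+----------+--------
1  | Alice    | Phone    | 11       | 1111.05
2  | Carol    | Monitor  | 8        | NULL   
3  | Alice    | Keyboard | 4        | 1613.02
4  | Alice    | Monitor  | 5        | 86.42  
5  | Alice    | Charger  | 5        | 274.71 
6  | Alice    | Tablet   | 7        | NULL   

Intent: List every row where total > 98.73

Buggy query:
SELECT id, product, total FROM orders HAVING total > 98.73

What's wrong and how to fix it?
Bug: This is a non-aggregate query (no GROUP BY, no aggregates), so in SQLite the HAVING clause is invalid here; a row-level condition belongs in WHERE

Fix: Use WHERE for row-level filtering

Corrected query:
SELECT id, product, total FROM orders WHERE total > 98.73

Result:
id | product  | total  
---+----------+--------
1  | Phone    | 1111.05
3  | Keyboard | 1613.02
5  | Charger  | 274.71 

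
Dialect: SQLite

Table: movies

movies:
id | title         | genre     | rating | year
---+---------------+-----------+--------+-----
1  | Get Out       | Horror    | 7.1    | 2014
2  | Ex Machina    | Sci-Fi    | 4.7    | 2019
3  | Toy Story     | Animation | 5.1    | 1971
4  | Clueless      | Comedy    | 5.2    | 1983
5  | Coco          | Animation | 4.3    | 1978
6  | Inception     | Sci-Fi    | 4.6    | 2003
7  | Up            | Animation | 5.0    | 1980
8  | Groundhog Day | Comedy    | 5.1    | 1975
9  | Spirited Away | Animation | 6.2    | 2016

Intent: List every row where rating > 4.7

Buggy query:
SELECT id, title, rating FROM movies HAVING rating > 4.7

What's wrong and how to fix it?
Bug: HAVING filters the output of aggregation, but this query has no GROUP BY and no aggregate functions, so SQLite rejects it (HAVING clause on a non-aggregate query); the condition here is per row

Fix: Use WHERE for row-level filtering

Corrected query:
SELECT id, title, rating FROM movies WHERE rating > 4.7

Result:
id | title         | rating
---+---------------+-------
1  | Get Out       | 7.1   
3  | Toy Story     | 5.1   
4  | Clueless      | 5.2   
7  | Up            | 5     
8  | Groundhog Day | 5.1   
9  | Spirited Away | 6.2   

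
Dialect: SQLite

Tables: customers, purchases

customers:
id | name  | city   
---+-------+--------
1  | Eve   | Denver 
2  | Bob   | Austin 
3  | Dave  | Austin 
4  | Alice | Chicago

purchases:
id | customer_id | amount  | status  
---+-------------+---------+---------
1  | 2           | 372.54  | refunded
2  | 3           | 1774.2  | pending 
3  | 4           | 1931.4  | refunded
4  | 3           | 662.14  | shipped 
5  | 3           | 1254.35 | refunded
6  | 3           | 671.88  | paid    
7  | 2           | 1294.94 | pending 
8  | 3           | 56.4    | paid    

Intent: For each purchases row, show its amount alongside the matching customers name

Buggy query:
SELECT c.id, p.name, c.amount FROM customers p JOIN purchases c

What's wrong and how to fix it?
Bug: JOIN with no ON clause produces a cartesian product; every purchases row pairs with every customers row

Fix: Specify the join condition linking the foreign key to the parent id

Corrected query:
SELECT c.id, p.name, c.amount FROM customers p JOIN purchases c ON c.customer_id = p.id

Result:
id | name  | amount 
---+-------+--------
1  | Bob   | 372.54 
2  | Dave  | 1774.2 
3  | Alice | 1931.4 
4  | Dave  | 662.14 
5  | Dave  | 1254.35
6  | Dave  | 671.88 
7  | Bob   | 1294.94
8  | Dave  | 56.4   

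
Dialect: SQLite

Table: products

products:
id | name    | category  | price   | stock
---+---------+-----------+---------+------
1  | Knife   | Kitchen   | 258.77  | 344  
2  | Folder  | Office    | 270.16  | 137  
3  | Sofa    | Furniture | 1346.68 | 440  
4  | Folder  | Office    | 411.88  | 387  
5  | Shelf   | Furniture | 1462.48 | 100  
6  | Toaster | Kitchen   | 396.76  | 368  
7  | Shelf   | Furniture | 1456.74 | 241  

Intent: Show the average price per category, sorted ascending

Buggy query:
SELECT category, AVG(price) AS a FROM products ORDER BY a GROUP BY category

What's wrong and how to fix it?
Bug: ORDER BY appears before GROUP BY; SQL clause order requires GROUP BY first

Fix: Move ORDER BY to the end, after GROUP BY

Corrected query:
SELECT category, AVG(price) AS a FROM products GROUP BY category ORDER BY a

Result:
category  | a          
----------+------------
Kitchen   | 327.765    
Office    | 341.02     
Furniture | 1421.966667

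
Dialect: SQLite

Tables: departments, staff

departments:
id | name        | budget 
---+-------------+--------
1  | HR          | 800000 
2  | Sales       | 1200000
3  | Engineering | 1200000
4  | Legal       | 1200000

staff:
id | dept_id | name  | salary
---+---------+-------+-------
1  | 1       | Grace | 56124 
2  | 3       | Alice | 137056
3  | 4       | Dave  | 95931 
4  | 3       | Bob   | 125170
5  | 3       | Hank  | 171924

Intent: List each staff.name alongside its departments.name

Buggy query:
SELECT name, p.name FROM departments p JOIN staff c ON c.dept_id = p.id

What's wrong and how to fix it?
Bug: 'name' exists in both joined tables, so the database can't tell which one is meant

Fix: Prefix ambiguous columns with the table alias

Corrected query:
SELECT c.name, p.name FROM departments p JOIN staff c ON c.dept_id = p.id

Result:
name  | name       
------+------------
Grace | HR         
Alice | Engineering
Dave  | Legal      
Bob   | Engineering
Hank  | Engineering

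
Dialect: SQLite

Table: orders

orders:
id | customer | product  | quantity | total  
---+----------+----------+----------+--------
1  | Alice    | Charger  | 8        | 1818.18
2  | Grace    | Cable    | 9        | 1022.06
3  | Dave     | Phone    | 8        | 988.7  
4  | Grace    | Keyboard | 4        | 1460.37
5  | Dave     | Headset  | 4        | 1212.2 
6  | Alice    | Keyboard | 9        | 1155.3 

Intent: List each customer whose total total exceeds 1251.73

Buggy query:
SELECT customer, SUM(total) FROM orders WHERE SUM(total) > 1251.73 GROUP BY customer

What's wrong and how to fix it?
Bug: Aggregate functions cannot appear in a WHERE clause

Fix: Move the aggregate condition to a HAVING clause

Corrected query:
SELECT customer, SUM(total) FROM orders GROUP BY customer HAVING SUM(total) > 1251.73

Result:
customer | SUM(total)
---------+-----------
Alice    | 2973.48   
Dave     | 2200.9    
Grace    | 2482.43   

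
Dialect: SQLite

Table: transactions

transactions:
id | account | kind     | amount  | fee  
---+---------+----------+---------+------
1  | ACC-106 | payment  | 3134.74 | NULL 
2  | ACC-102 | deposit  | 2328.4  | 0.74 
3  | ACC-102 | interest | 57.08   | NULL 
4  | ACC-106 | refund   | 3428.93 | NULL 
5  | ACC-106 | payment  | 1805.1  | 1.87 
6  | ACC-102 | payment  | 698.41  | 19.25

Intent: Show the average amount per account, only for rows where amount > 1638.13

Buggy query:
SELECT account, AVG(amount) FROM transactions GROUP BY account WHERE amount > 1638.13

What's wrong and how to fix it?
Bug: WHERE cannot follow GROUP BY

Fix: Place WHERE between FROM and GROUP BY

Corrected query:
SELECT account, AVG(amount) FROM transactions WHERE amount > 1638.13 GROUP BY account

Result:
account | AVG(amount)
--------+------------
ACC-102 | 2328.4     
ACC-106 | 2789.59    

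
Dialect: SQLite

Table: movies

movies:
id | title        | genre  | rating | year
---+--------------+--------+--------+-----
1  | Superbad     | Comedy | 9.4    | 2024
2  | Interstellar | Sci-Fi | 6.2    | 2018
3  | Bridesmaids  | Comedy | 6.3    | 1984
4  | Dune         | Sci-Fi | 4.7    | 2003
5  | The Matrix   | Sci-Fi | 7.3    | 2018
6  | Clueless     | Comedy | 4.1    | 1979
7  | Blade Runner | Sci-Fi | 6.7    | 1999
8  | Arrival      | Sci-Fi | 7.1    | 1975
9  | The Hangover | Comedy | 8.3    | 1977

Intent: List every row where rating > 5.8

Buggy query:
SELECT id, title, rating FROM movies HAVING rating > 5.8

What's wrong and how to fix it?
Bug: HAVING filters the output of aggregation, but this query has no GROUP BY and no aggregate functions, so SQLite rejects it (HAVING clause on a non-aggregate query); the condition here is per row

Fix: Use WHERE for row-level filtering

Corrected query:
SELECT id, title, rating FROM movies WHERE rating > 5.8

Result:
id | title        | rating
---+--------------+-------
1  | Superbad     | 9.4   
2  | Interstellar | 6.2   
3  | Bridesmaids  | 6.3   
5  | The Matrix   | 7.3   
7  | Blade Runner | 6.7   
8  | Arrival      | 7.1   
9  | The Hangover | 8.3   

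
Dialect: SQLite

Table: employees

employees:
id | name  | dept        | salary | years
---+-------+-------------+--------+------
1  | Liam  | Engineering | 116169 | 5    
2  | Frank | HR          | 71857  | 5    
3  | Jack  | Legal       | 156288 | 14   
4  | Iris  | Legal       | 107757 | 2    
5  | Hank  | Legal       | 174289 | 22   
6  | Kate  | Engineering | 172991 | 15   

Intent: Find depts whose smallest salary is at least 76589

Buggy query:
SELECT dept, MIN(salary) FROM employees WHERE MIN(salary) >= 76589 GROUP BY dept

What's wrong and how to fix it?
Bug: MIN() in WHERE is a misuse of aggregate

Fix: Use HAVING for the per-group MIN condition

Corrected query:
SELECT dept, MIN(salary) FROM employees GROUP BY dept HAVING MIN(salary) >= 76589

Result:
dept        | MIN(salary)
------------+------------
Engineering | 116169     
Legal       | 107757     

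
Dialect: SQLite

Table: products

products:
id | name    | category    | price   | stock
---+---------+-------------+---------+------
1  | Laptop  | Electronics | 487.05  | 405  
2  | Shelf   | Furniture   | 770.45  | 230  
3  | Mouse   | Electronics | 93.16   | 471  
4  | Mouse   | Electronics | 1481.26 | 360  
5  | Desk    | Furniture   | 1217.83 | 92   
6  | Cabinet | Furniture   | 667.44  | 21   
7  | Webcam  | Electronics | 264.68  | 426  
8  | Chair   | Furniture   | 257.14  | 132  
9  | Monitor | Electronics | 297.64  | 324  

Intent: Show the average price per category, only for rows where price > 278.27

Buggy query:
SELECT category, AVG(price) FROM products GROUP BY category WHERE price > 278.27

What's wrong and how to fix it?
Bug: WHERE cannot follow GROUP BY

Fix: Place WHERE between FROM and GROUP BY

Corrected query:
SELECT category, AVG(price) FROM products WHERE price > 278.27 GROUP BY category

Result:
category    | AVG(price)
------------+-----------
Electronics | 755.316667
Furniture   | 885.24    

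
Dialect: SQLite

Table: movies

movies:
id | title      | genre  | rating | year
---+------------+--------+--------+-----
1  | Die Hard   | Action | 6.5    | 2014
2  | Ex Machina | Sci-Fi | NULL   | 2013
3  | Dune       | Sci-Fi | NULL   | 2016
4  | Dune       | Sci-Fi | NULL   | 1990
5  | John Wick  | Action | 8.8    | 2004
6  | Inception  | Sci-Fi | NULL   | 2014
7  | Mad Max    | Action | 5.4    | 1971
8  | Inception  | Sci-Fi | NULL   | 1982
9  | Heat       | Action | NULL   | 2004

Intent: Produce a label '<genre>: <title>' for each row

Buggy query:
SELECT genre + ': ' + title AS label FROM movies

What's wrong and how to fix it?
Bug: '+' is numeric addition; on text columns SQLite converts them to 0 instead of concatenating

Fix: Replace + with || to concatenate text

Corrected query:
SELECT genre || ': ' || title AS label FROM movies

Result:
label             
------------------
Action: Die Hard  
Sci-Fi: Ex Machina
Sci-Fi: Dune      
Sci-Fi: Dune      
Action: John Wick 
Sci-Fi: Inception 
Action: Mad Max   
Sci-Fi: Inception 
Action: Heat      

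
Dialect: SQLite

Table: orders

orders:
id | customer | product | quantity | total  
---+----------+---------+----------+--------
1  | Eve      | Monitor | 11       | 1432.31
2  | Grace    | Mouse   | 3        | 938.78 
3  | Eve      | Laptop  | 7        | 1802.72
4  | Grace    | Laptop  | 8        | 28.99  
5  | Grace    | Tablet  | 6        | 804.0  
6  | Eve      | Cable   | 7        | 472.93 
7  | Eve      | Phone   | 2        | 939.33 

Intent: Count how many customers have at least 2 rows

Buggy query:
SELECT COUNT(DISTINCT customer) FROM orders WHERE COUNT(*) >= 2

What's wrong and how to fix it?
Bug: COUNT(*) cannot appear in WHERE; the per-group count doesn't exist yet

Fix: Group first with HAVING COUNT(*) >= 2, then COUNT the resulting groups

Corrected query:
SELECT COUNT(*) FROM (SELECT customer FROM orders GROUP BY customer HAVING COUNT(*) >= 2)

Result:
COUNT(*)
--------
2       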